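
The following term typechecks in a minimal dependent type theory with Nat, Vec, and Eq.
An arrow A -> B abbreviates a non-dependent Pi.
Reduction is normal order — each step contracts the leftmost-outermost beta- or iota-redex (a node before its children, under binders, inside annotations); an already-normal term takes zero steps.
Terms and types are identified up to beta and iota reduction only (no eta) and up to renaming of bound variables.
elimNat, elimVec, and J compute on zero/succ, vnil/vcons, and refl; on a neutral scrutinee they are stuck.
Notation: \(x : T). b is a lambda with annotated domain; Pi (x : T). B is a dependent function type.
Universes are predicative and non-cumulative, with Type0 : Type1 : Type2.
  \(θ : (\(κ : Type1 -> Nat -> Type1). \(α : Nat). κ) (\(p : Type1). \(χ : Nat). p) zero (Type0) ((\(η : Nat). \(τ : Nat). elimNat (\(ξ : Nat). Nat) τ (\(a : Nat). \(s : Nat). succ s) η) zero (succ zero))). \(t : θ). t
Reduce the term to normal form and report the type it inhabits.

normal form:
  \(θ : Type0). \(κ : θ). κ
type:
  Pi (θ : Type0). θ -> θ


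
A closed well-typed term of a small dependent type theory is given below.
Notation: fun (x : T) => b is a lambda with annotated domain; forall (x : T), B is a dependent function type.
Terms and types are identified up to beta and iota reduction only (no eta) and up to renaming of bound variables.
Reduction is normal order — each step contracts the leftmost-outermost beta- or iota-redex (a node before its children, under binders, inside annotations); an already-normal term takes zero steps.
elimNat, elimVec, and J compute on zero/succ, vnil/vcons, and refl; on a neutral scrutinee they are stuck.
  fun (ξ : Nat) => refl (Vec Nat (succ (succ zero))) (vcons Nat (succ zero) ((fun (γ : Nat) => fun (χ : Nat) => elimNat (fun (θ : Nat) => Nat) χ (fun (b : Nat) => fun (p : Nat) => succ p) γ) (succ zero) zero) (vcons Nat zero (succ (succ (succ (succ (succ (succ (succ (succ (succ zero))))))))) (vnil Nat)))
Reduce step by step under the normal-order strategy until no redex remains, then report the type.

normal-order reduction sequence:
  fun (ξ : Nat) => refl (Vec Nat (succ (succ zero))) (vcons Nat (succ zero) ((fun (γ : Nat) => fun (χ : Nat) => elimNat (fun (θ : Nat) => Nat) χ (fun (b : Nat) => fun (p : Nat) => succ p) γ) (succ zero) zero) (vcons Nat zero (succ (succ (succ (succ (succ (succ (succ (succ (succ zero))))))))) (vnil Nat)))
  ~> fun (ξ : Nat) => refl (Vec Nat (succ (succ zero))) (vcons Nat (succ zero) ((fun (γ : Nat) => elimNat (fun (χ : Nat) => Nat) γ (fun (θ : Nat) => fun (b : Nat) => succ b) (succ zero)) zero) (vcons Nat zero (succ (succ (succ (succ (succ (succ (succ (succ (succ zero))))))))) (vnil Nat)))
  ~> fun (ξ : Nat) => refl (Vec Nat (succ (succ zero))) (vcons Nat (succ zero) (elimNat (fun (γ : Nat) => Nat) zero (fun (χ : Nat) => fun (θ : Nat) => succ θ) (succ zero)) (vcons Nat zero (succ (succ (succ (succ (succ (succ (succ (succ (succ zero))))))))) (vnil Nat)))
  ~> fun (ξ : Nat) => refl (Vec Nat (succ (succ zero))) (vcons Nat (succ zero) ((fun (γ : Nat) => fun (χ : Nat) => succ χ) zero (elimNat (fun (θ : Nat) => Nat) zero (fun (b : Nat) => fun (p : Nat) => succ p) zero)) (vcons Nat zero (succ (succ (succ (succ (succ (succ (succ (succ (succ zero))))))))) (vnil Nat)))
  ~> fun (ξ : Nat) => refl (Vec Nat (succ (succ zero))) (vcons Nat (succ zero) ((fun (γ : Nat) => succ γ) (elimNat (fun (χ : Nat) => Nat) zero (fun (θ : Nat) => fun (b : Nat) => succ b) zero)) (vcons Nat zero (succ (succ (succ (succ (succ (succ (succ (succ (succ zero))))))))) (vnil Nat)))
  ~> fun (ξ : Nat) => refl (Vec Nat (succ (succ zero))) (vcons Nat (succ zero) (succ (elimNat (fun (γ : Nat) => Nat) zero (fun (χ : Nat) => fun (θ : Nat) => succ θ) zero)) (vcons Nat zero (succ (succ (succ (succ (succ (succ (succ (succ (succ zero))))))))) (vnil Nat)))
  ~> fun (ξ : Nat) => refl (Vec Nat (succ (succ zero))) (vcons Nat (succ zero) (succ zero) (vcons Nat zero (succ (succ (succ (succ (succ (succ (succ (succ (succ zero))))))))) (vnil Nat)))
inferred type:
  forall (ξ : Nat), Eq (Vec Nat (succ (succ zero))) (vcons Nat (succ zero) (succ zero) (vcons Nat zero (succ (succ (succ (succ (succ (succ (succ (succ (succ zero))))))))) (vnil Nat))) (vcons Nat (succ zero) (succ zero) (vcons Nat zero (succ (succ (succ (succ (succ (succ (succ (succ (succ zero))))))))) (vnil Nat)))


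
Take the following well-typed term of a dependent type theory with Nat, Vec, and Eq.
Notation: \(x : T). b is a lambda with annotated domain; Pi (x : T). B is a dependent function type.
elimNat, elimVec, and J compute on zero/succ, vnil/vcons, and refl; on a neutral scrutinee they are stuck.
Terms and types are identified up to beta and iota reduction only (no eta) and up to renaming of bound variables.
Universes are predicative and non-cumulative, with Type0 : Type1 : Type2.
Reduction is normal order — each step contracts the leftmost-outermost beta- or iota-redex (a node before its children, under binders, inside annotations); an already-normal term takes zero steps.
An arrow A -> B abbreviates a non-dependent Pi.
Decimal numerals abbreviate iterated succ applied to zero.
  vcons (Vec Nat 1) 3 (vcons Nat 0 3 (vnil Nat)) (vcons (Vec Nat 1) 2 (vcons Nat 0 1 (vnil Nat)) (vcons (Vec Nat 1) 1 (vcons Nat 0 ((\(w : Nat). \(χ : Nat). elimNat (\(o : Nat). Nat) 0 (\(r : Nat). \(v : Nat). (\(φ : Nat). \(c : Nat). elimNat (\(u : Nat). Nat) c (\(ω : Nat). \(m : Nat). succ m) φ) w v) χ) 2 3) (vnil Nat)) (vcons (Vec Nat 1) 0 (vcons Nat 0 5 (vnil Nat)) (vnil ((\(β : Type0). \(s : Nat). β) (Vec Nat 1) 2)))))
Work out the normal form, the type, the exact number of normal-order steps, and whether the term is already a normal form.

resulting normal form:
  vcons (Vec Nat 1) 3 (vcons Nat 0 3 (vnil Nat)) (vcons (Vec Nat 1) 2 (vcons Nat 0 1 (vnil Nat)) (vcons (Vec Nat 1) 1 (vcons Nat 0 6 (vnil Nat)) (vcons (Vec Nat 1) 0 (vcons Nat 0 5 (vnil Nat)) (vnil (Vec Nat 1)))))
type:
  Vec (Vec Nat 1) 4
reduction steps (normal order): 41
term was already normal: no
first contracted redex: a beta-redex


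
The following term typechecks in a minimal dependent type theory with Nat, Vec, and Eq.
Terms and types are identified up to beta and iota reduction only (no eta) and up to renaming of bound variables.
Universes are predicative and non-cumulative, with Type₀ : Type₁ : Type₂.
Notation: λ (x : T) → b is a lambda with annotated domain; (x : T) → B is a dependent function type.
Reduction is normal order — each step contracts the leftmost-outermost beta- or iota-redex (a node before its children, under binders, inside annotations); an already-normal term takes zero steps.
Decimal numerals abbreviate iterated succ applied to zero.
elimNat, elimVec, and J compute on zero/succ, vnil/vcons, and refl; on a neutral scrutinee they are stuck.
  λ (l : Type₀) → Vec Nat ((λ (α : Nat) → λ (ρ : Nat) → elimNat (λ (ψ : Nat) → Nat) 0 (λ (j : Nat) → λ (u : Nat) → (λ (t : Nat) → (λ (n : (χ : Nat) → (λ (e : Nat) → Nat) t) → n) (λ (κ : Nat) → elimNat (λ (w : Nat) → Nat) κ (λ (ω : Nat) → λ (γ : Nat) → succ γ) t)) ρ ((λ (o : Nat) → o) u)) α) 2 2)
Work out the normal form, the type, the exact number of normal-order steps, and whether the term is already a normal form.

normal form:
  λ (l : Type₀) → Vec Nat 4
type:
  (l : Type₀) → Type₀
reduction steps (normal order): 31
term was already normal: no
first redex: a beta-redex


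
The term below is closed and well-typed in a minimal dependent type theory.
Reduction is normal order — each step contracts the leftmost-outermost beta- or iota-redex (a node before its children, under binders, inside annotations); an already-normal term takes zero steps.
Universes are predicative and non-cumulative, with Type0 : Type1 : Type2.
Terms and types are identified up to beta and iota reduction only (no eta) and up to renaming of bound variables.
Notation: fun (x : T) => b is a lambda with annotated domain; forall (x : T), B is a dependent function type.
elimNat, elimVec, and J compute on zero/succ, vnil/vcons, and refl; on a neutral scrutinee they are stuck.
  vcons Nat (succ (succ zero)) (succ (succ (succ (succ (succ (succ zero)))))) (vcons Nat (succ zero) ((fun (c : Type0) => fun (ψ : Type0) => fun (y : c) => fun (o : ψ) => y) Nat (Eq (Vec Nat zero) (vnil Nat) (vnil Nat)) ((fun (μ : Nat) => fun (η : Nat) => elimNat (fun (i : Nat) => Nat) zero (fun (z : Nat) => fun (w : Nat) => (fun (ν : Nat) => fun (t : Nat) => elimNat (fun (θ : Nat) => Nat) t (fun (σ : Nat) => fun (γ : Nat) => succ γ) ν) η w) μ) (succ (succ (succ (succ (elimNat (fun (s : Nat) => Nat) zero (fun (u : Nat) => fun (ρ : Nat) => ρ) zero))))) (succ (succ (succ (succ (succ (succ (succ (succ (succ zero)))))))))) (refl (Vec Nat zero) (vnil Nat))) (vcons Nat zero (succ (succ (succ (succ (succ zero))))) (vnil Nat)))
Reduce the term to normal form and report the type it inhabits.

resulting normal form:
  vcons Nat (succ (succ zero)) (succ (succ (succ (succ (succ (succ zero)))))) (vcons Nat (succ zero) (succ (succ (succ (succ (succ (succ (succ (succ (succ (succ (succ (succ (succ (succ (succ (succ (succ (succ (succ (succ (succ (succ (succ (succ (succ (succ (succ (succ (succ (succ (succ (succ (succ (succ (succ (succ zero)))))))))))))))))))))))))))))))))))) (vcons Nat zero (succ (succ (succ (succ (succ zero))))) (vnil Nat)))
type:
  Vec Nat (succ (succ (succ zero)))


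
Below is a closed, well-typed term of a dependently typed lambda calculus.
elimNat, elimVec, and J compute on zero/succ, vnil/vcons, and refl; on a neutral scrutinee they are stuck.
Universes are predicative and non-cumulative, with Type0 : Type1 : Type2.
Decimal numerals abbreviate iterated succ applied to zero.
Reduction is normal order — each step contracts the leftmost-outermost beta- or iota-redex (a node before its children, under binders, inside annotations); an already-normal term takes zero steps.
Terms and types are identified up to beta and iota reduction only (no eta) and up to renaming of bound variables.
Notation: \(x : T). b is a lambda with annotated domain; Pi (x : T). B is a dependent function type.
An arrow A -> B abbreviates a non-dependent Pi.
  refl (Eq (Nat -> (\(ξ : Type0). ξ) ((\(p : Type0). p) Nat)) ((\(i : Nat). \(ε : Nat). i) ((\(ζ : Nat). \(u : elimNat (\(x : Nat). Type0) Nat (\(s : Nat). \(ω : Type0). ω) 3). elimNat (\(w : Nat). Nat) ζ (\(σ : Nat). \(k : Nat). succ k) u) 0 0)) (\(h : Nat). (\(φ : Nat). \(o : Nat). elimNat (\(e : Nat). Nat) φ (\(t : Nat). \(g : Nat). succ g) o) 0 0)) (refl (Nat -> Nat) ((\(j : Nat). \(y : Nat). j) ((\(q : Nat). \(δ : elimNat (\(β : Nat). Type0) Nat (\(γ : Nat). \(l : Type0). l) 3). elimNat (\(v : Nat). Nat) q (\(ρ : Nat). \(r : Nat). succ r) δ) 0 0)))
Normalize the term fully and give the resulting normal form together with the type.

resulting normal form:
  refl (Eq (Nat -> Nat) (\(ξ : Nat). 0) (\(p : Nat). 0)) (refl (Nat -> Nat) (\(i : Nat). 0))
type:
  Eq (Eq (Nat -> Nat) (\(ξ : Nat). 0) (\(p : Nat). 0)) (refl (Nat -> Nat) (\(i : Nat). 0)) (refl (Nat -> Nat) (\(ε : Nat). 0))


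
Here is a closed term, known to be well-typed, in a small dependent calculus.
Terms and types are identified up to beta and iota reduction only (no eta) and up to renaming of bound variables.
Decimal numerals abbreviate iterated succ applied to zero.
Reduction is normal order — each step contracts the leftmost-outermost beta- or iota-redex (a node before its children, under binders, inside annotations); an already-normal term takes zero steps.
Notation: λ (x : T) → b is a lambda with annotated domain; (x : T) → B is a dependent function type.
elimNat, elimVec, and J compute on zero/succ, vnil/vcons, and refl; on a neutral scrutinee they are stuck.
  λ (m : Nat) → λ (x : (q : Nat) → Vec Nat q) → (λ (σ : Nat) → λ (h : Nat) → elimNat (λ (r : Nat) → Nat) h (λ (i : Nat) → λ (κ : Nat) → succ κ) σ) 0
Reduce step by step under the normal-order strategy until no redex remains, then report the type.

reduction (normal order):
  λ (m : Nat) → λ (x : (q : Nat) → Vec Nat q) → (λ (σ : Nat) → λ (h : Nat) → elimNat (λ (r : Nat) → Nat) h (λ (i : Nat) → λ (κ : Nat) → succ κ) σ) 0
  ~> λ (m : Nat) → λ (x : (q : Nat) → Vec Nat q) → λ (σ : Nat) → elimNat (λ (h : Nat) → Nat) σ (λ (r : Nat) → λ (i : Nat) → succ i) 0
  ~> λ (m : Nat) → λ (x : (q : Nat) → Vec Nat q) → λ (σ : Nat) → σ
the term's type:
  (m : Nat) → (x : (q : Nat) → Vec Nat q) → (σ : Nat) → Nat


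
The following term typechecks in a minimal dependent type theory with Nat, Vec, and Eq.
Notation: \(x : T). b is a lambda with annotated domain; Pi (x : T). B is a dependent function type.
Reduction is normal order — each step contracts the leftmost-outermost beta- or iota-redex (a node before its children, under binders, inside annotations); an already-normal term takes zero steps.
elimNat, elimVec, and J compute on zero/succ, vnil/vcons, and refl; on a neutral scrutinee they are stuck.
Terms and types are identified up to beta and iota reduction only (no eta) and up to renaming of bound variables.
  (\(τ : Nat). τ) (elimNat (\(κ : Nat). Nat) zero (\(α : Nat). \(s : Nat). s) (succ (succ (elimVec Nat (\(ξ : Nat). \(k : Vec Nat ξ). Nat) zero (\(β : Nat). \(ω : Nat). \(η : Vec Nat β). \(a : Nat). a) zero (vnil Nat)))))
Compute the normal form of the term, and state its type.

normal form:
  zero
type:
  Nat


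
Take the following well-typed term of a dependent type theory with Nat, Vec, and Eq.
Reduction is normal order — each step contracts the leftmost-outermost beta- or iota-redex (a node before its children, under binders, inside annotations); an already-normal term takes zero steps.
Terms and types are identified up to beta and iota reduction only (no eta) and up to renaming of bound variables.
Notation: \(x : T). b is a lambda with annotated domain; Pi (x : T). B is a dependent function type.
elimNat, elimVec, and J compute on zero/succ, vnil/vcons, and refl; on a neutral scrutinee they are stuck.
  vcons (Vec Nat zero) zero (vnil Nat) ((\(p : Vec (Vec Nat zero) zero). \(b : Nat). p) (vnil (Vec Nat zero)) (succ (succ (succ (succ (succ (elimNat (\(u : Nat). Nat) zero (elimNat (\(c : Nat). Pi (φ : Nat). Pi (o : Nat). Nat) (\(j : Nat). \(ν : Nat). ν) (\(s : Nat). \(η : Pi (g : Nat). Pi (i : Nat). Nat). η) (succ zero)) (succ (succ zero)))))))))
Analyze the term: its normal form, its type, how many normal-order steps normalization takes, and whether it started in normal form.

reduced normal form:
  vcons (Vec Nat zero) zero (vnil Nat) (vnil (Vec Nat zero))
the term's type:
  Vec (Vec Nat zero) (succ zero)
steps to reach normal form (normal order): 2
term was already normal: no
first redex: a beta-redex


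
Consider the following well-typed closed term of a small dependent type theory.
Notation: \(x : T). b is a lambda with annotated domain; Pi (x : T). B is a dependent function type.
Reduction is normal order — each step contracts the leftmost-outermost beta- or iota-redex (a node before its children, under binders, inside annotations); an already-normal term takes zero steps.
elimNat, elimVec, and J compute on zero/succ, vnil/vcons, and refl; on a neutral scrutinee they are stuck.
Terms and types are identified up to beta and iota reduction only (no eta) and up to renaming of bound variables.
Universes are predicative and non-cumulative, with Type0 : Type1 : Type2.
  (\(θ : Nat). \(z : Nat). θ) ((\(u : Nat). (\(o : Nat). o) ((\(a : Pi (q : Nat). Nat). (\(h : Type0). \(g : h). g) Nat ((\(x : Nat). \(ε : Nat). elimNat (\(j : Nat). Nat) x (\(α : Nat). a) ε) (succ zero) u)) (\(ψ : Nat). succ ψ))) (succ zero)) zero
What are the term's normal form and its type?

resulting normal form:
  succ (succ zero)
type:
  Nat


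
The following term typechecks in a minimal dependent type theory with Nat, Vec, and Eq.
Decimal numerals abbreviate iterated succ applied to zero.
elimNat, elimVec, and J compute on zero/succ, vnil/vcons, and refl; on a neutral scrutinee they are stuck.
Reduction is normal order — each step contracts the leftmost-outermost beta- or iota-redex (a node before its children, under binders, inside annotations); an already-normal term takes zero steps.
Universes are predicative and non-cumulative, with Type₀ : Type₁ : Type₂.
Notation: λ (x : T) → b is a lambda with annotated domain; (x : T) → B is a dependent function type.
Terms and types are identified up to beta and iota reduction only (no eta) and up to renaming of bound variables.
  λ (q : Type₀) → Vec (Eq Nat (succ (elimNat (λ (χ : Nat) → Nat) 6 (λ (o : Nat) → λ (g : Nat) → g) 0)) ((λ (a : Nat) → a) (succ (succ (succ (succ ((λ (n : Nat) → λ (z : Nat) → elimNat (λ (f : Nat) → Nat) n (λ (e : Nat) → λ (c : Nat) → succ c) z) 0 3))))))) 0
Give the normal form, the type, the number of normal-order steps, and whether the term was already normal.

reduced normal form:
  λ (q : Type₀) → Vec (Eq Nat 7 7) 0
type:
  (q : Type₀) → Type₀
steps to reach normal form (normal order): 14
term was already normal: no
first redex: an elimNat iota-redex


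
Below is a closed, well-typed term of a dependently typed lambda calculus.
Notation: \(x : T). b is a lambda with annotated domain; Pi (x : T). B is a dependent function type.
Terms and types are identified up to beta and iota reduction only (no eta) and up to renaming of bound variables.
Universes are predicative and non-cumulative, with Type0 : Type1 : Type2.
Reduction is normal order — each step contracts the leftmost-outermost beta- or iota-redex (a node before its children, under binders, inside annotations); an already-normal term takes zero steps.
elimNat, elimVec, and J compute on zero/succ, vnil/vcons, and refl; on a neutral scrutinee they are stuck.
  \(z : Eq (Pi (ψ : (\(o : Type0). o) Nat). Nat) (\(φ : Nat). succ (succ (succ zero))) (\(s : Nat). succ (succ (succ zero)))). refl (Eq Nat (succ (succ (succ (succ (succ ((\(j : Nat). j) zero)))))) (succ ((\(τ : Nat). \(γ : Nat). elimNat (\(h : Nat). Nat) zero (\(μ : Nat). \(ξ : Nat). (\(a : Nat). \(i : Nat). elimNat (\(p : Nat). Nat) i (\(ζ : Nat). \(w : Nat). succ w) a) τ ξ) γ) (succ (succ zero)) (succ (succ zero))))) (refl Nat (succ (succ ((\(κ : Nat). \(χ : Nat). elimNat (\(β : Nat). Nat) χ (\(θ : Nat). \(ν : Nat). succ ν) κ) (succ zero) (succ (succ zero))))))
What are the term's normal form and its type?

reduced normal form:
  \(z : Eq (Pi (ψ : Nat). Nat) (\(o : Nat). succ (succ (succ zero))) (\(φ : Nat). succ (succ (succ zero)))). refl (Eq Nat (succ (succ (succ (succ (succ zero))))) (succ (succ (succ (succ (succ zero)))))) (refl Nat (succ (succ (succ (succ (succ zero))))))
inferred type:
  Pi (z : Eq (Pi (ψ : Nat). Nat) (\(o : Nat). succ (succ (succ zero))) (\(φ : Nat). succ (succ (succ zero)))). Eq (Eq Nat (succ (succ (succ (succ (succ zero))))) (succ (succ (succ (succ (succ zero)))))) (refl Nat (succ (succ (succ (succ (succ zero)))))) (refl Nat (succ (succ (succ (succ (succ zero))))))
observation: contracting a beta-redex first, the term normalizes in 35 steps.


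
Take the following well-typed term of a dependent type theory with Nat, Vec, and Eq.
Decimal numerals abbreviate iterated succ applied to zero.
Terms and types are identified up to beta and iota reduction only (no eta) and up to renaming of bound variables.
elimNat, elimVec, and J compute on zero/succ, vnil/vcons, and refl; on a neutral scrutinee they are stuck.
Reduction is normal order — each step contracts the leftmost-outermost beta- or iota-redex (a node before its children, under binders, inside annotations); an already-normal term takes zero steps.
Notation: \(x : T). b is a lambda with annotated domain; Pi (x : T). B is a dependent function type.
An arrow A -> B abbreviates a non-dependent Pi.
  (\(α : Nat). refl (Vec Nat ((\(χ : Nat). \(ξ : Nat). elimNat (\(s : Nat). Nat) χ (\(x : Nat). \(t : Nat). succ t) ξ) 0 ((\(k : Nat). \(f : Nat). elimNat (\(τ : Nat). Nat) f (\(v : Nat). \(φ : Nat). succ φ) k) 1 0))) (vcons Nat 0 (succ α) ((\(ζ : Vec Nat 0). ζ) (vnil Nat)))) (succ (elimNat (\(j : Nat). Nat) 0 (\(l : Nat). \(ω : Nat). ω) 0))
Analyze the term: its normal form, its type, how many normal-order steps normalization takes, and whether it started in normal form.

normal form:
  refl (Vec Nat 1) (vcons Nat 0 2 (vnil Nat))
inferred type:
  Eq (Vec Nat 1) (vcons Nat 0 2 (vnil Nat)) (vcons Nat 0 2 (vnil Nat))
steps to reach normal form (normal order): 15
started in normal form: no
first redex: a beta-redex


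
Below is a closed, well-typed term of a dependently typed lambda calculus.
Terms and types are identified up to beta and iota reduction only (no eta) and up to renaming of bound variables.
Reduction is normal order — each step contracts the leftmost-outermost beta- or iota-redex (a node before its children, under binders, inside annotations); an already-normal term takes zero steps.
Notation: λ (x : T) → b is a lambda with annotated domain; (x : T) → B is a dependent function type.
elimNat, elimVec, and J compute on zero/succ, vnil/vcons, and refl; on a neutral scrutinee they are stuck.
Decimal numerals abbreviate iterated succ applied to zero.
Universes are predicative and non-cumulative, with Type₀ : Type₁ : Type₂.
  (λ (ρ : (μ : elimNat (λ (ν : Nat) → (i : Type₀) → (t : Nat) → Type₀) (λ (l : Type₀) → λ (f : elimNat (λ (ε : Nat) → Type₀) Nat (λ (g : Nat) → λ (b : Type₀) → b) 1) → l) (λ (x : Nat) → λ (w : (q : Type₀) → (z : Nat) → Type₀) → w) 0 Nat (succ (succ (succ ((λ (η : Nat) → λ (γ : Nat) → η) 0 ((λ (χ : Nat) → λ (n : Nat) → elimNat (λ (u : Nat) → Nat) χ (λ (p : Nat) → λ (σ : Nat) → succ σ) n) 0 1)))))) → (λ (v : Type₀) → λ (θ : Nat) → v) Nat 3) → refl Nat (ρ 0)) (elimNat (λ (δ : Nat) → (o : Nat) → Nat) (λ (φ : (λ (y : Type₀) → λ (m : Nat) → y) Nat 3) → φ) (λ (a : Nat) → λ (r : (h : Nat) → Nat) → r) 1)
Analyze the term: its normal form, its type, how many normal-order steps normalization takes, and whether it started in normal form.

reduced normal form:
  refl Nat 0
the term's type:
  Eq Nat 0 0
normal-order step count: 6
started in normal form: no
first redex: a beta-redex


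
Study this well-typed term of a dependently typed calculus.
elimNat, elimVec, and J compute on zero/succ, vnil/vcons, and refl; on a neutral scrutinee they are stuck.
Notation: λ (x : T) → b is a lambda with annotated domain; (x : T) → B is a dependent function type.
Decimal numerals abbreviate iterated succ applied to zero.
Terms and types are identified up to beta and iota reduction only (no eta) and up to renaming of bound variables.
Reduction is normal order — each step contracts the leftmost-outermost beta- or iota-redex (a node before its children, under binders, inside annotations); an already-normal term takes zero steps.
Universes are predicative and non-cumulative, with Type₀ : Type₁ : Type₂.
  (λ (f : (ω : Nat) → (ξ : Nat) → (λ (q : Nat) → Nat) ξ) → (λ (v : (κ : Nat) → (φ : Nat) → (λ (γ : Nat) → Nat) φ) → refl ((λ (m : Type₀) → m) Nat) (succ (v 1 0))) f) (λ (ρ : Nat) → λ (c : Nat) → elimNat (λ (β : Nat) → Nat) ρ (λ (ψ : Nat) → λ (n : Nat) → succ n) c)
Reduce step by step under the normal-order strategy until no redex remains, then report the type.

normal-order reduction sequence:
  (λ (f : (ω : Nat) → (ξ : Nat) → (λ (q : Nat) → Nat) ξ) → (λ (v : (κ : Nat) → (φ : Nat) → (λ (γ : Nat) → Nat) φ) → refl ((λ (m : Type₀) → m) Nat) (succ (v 1 0))) f) (λ (ρ : Nat) → λ (c : Nat) → elimNat (λ (β : Nat) → Nat) ρ (λ (ψ : Nat) → λ (n : Nat) → succ n) c)
  ~> (λ (f : (ω : Nat) → (ξ : Nat) → (λ (q : Nat) → Nat) ξ) → refl ((λ (v : Type₀) → v) Nat) (succ (f 1 0))) (λ (κ : Nat) → λ (φ : Nat) → elimNat (λ (γ : Nat) → Nat) κ (λ (m : Nat) → λ (ρ : Nat) → succ ρ) φ)
  ~> refl ((λ (f : Type₀) → f) Nat) (succ ((λ (ω : Nat) → λ (ξ : Nat) → elimNat (λ (q : Nat) → Nat) ω (λ (v : Nat) → λ (κ : Nat) → succ κ) ξ) 1 0))
  ~> refl Nat (succ ((λ (f : Nat) → λ (ω : Nat) → elimNat (λ (ξ : Nat) → Nat) f (λ (q : Nat) → λ (v : Nat) → succ v) ω) 1 0))
  ~> refl Nat (succ ((λ (f : Nat) → elimNat (λ (ω : Nat) → Nat) 1 (λ (ξ : Nat) → λ (q : Nat) → succ q) f) 0))
  ~> refl Nat (succ (elimNat (λ (f : Nat) → Nat) 1 (λ (ω : Nat) → λ (ξ : Nat) → succ ξ) 0))
  ~> refl Nat 2
inferred type:
  Eq Nat 2 2


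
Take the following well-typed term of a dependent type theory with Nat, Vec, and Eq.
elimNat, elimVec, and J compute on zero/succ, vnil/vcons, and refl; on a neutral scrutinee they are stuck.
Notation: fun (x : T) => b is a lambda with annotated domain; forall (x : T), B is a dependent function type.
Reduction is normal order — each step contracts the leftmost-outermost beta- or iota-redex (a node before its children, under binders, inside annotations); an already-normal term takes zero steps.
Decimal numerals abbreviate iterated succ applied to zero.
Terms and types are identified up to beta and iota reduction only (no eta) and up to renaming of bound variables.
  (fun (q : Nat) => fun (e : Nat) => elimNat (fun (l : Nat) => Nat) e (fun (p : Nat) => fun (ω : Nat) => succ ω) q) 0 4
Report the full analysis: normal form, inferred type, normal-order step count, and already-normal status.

resulting normal form:
  4
the term's type:
  Nat
normal-order step count: 3
started in normal form: no
first redex: a beta-redex


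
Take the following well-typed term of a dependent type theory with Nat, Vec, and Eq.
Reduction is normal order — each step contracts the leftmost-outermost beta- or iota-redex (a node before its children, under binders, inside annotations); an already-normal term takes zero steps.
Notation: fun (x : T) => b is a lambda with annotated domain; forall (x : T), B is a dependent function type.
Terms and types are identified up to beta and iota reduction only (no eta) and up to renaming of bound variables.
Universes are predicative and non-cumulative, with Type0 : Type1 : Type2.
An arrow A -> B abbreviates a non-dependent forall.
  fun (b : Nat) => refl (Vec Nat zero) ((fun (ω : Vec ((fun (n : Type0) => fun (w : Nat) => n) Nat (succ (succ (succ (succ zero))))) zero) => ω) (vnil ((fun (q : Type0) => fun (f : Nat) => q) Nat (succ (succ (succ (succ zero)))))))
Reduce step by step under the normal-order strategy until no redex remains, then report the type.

normal-order reduction:
  fun (b : Nat) => refl (Vec Nat zero) ((fun (ω : Vec ((fun (n : Type0) => fun (w : Nat) => n) Nat (succ (succ (succ (succ zero))))) zero) => ω) (vnil ((fun (q : Type0) => fun (f : Nat) => q) Nat (succ (succ (succ (succ zero)))))))
  ~> fun (b : Nat) => refl (Vec Nat zero) (vnil ((fun (ω : Type0) => fun (n : Nat) => ω) Nat (succ (succ (succ (succ zero))))))
  ~> fun (b : Nat) => refl (Vec Nat zero) (vnil ((fun (ω : Nat) => Nat) (succ (succ (succ (succ zero))))))
  ~> fun (b : Nat) => refl (Vec Nat zero) (vnil Nat)
the term's type:
  Nat -> Eq (Vec Nat zero) (vnil Nat) (vnil Nat)


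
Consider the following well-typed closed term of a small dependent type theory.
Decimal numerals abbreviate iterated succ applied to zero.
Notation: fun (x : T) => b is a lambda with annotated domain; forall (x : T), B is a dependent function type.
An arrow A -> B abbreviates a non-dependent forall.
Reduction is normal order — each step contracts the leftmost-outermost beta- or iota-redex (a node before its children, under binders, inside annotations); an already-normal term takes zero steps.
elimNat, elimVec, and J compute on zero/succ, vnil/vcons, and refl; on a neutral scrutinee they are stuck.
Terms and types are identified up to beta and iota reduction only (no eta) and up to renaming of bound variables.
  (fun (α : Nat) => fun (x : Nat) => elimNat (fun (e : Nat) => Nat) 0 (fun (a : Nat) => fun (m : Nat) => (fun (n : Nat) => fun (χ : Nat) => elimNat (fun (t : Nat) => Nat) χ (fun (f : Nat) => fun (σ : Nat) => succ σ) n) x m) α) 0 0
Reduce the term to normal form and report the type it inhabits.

normal form:
  0
type:
  Nat


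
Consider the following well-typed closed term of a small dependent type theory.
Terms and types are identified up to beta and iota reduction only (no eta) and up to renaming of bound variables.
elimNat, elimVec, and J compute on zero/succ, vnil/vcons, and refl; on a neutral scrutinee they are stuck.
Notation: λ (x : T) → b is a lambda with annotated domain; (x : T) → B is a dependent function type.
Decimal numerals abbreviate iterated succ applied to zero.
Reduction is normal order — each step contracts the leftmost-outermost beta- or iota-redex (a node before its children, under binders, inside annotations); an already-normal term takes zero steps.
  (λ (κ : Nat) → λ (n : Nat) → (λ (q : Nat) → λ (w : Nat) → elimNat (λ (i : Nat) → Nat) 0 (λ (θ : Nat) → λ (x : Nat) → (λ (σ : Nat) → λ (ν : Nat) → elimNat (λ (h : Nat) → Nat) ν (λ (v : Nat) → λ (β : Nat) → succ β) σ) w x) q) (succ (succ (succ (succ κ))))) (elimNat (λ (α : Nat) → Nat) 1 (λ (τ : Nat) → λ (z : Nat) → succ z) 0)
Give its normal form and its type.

normal form:
  λ (κ : Nat) → λ (n : Nat) → elimNat (λ (q : Nat) → Nat) (elimNat (λ (w : Nat) → Nat) (elimNat (λ (i : Nat) → Nat) (elimNat (λ (θ : Nat) → Nat) (elimNat (λ (x : Nat) → Nat) 0 (λ (σ : Nat) → λ (ν : Nat) → succ ν) n) (λ (h : Nat) → λ (v : Nat) → succ v) n) (λ (β : Nat) → λ (α : Nat) → succ α) n) (λ (τ : Nat) → λ (z : Nat) → succ z) n) (λ (ρ : Nat) → λ (μ : Nat) → succ μ) n
type:
  (κ : Nat) → (n : Nat) → Nat
observation: 29 normal-order steps separate the term from its normal form.


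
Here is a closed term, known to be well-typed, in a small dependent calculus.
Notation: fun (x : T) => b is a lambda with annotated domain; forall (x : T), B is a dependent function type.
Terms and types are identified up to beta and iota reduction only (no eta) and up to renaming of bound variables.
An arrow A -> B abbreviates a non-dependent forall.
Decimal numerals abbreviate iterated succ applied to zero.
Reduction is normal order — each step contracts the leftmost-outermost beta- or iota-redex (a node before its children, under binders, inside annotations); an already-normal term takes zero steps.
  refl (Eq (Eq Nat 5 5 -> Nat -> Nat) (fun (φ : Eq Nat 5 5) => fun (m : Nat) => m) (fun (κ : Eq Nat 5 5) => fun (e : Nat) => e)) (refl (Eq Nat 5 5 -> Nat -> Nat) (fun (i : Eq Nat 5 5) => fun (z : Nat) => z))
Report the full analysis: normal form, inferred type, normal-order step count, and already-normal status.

reduced normal form:
  refl (Eq (Eq Nat 5 5 -> Nat -> Nat) (fun (φ : Eq Nat 5 5) => fun (m : Nat) => m) (fun (κ : Eq Nat 5 5) => fun (e : Nat) => e)) (refl (Eq Nat 5 5 -> Nat -> Nat) (fun (i : Eq Nat 5 5) => fun (z : Nat) => z))
the term's type:
  Eq (Eq (Eq Nat 5 5 -> Nat -> Nat) (fun (φ : Eq Nat 5 5) => fun (m : Nat) => m) (fun (κ : Eq Nat 5 5) => fun (e : Nat) => e)) (refl (Eq Nat 5 5 -> Nat -> Nat) (fun (i : Eq Nat 5 5) => fun (z : Nat) => z)) (refl (Eq Nat 5 5 -> Nat -> Nat) (fun (ρ : Eq Nat 5 5) => fun (ν : Nat) => ν))
steps to reach normal form (normal order): 0
term was already normal: yes


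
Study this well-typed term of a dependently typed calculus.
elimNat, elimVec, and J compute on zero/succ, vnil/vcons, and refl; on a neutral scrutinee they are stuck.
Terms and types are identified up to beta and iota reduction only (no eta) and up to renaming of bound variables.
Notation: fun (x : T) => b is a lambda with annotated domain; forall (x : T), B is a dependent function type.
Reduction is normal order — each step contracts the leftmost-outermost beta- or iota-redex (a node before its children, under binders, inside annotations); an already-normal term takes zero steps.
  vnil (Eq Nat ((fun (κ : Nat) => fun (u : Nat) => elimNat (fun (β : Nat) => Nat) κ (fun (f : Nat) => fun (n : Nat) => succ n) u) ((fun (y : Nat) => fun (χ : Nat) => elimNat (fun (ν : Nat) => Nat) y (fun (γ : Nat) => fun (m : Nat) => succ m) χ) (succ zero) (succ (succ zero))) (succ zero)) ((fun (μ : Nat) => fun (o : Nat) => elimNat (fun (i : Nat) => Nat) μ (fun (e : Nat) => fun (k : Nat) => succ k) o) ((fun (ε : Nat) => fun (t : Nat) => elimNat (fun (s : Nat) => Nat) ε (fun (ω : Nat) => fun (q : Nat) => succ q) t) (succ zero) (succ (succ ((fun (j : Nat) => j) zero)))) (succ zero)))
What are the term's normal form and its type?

reduced normal form:
  vnil (Eq Nat (succ (succ (succ (succ zero)))) (succ (succ (succ (succ zero)))))
type:
  Vec (Eq Nat (succ (succ (succ (succ zero)))) (succ (succ (succ (succ zero))))) zero


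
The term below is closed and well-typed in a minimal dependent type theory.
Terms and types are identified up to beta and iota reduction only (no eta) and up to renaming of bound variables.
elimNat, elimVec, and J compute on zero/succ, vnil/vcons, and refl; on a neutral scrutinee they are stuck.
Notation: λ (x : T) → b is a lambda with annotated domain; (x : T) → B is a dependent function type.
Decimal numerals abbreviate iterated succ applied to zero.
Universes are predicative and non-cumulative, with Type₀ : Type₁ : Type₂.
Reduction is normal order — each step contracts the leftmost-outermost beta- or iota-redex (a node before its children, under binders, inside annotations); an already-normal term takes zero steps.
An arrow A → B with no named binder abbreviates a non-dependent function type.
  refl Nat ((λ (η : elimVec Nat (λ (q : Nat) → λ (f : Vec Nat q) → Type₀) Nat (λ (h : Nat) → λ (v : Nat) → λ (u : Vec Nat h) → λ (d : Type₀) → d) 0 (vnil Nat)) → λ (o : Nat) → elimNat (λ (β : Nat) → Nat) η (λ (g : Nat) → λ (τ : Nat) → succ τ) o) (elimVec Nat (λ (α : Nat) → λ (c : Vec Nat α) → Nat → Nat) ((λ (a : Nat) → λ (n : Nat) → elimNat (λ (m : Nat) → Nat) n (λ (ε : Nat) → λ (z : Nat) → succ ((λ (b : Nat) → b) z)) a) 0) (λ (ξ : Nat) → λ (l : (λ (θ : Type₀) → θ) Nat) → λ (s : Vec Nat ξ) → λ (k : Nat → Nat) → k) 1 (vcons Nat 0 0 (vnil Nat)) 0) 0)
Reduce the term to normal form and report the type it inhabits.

resulting normal form:
  refl Nat 0
type:
  Eq Nat 0 0


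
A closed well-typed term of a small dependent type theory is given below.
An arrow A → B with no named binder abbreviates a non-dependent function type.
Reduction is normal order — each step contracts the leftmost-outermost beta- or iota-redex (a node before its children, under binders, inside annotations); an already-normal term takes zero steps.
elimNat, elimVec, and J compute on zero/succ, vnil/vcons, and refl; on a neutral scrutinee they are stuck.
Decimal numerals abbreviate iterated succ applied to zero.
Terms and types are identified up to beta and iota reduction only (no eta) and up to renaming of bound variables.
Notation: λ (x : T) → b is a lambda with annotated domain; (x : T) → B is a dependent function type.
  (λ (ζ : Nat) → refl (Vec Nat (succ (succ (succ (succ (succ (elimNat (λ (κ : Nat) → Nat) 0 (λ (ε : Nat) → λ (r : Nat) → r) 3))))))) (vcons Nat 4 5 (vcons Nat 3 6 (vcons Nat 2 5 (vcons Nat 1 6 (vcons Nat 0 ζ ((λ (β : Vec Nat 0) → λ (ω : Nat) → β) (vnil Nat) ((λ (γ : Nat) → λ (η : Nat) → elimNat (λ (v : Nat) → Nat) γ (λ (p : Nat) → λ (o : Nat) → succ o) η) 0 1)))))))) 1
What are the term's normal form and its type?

normal form:
  refl (Vec Nat 5) (vcons Nat 4 5 (vcons Nat 3 6 (vcons Nat 2 5 (vcons Nat 1 6 (vcons Nat 0 1 (vnil Nat))))))
the term's type:
  Eq (Vec Nat 5) (vcons Nat 4 5 (vcons Nat 3 6 (vcons Nat 2 5 (vcons Nat 1 6 (vcons Nat 0 1 (vnil Nat)))))) (vcons Nat 4 5 (vcons Nat 3 6 (vcons Nat 2 5 (vcons Nat 1 6 (vcons Nat 0 1 (vnil Nat))))))


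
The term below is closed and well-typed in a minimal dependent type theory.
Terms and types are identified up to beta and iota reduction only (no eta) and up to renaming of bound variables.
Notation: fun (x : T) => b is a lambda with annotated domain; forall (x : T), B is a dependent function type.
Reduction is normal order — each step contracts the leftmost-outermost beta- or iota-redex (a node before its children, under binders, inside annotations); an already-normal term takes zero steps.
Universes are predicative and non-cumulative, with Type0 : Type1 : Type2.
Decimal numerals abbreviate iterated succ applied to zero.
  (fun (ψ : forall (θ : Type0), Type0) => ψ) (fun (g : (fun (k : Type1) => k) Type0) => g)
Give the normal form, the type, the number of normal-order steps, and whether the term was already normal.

resulting normal form:
  fun (ψ : Type0) => ψ
inferred type:
  forall (ψ : Type0), Type0
reduction steps (normal order): 2
term was already normal: no
first redex: a beta-redex


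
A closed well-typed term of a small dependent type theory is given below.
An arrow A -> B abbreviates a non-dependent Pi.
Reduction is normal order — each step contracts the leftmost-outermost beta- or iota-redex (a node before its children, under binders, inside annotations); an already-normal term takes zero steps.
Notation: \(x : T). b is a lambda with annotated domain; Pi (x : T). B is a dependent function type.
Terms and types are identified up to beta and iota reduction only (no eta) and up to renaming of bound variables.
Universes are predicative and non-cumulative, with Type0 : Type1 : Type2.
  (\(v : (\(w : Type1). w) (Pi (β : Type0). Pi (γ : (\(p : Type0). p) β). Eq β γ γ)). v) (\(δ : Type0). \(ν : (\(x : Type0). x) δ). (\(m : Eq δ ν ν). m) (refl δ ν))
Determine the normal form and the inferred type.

resulting normal form:
  \(v : Type0). \(w : v). refl v w
inferred type:
  Pi (v : Type0). Pi (w : v). Eq v w w


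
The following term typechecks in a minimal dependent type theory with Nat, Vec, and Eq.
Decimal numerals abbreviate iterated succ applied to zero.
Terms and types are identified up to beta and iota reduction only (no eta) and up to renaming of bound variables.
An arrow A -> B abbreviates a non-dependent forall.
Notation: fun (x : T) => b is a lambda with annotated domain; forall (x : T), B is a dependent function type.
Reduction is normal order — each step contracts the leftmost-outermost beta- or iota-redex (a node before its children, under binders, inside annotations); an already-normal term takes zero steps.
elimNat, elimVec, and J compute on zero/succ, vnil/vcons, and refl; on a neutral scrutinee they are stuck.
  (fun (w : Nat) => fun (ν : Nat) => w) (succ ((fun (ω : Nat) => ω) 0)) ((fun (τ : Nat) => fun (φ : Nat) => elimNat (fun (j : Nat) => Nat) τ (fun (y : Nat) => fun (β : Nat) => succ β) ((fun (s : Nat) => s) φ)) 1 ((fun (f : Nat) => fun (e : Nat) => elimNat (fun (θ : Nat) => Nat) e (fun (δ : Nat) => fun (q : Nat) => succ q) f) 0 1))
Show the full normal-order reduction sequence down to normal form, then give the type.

normal-order reduction sequence:
  (fun (w : Nat) => fun (ν : Nat) => w) (succ ((fun (ω : Nat) => ω) 0)) ((fun (τ : Nat) => fun (φ : Nat) => elimNat (fun (j : Nat) => Nat) τ (fun (y : Nat) => fun (β : Nat) => succ β) ((fun (s : Nat) => s) φ)) 1 ((fun (f : Nat) => fun (e : Nat) => elimNat (fun (θ : Nat) => Nat) e (fun (δ : Nat) => fun (q : Nat) => succ q) f) 0 1))
  ~> (fun (w : Nat) => succ ((fun (ν : Nat) => ν) 0)) ((fun (ω : Nat) => fun (τ : Nat) => elimNat (fun (φ : Nat) => Nat) ω (fun (j : Nat) => fun (y : Nat) => succ y) ((fun (β : Nat) => β) τ)) 1 ((fun (s : Nat) => fun (f : Nat) => elimNat (fun (e : Nat) => Nat) f (fun (θ : Nat) => fun (δ : Nat) => succ δ) s) 0 1))
  ~> succ ((fun (w : Nat) => w) 0)
  ~> 1
type:
  Nat


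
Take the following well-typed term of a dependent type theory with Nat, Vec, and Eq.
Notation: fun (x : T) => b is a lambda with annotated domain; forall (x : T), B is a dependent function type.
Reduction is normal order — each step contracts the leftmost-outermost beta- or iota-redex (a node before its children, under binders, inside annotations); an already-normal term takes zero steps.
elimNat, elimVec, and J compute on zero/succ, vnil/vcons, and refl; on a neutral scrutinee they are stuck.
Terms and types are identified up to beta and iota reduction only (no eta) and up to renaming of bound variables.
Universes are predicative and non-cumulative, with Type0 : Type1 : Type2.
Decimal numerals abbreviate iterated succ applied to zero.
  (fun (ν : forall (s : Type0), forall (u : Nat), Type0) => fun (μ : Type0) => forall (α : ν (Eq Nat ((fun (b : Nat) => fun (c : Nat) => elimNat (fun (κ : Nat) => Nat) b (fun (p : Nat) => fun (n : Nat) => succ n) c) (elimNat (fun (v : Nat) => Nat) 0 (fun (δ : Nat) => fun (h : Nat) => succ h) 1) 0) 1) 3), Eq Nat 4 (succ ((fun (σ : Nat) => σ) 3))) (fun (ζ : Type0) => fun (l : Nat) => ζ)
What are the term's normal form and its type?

resulting normal form:
  fun (ν : Type0) => forall (s : Eq Nat 1 1), Eq Nat 4 4
the term's type:
  forall (ν : Type0), Type0
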